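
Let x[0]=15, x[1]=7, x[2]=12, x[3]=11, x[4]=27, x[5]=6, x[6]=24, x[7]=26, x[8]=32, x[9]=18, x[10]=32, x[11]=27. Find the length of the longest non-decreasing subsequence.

6

Track the smallest tail for each achievable length (allowing ties):
15 → extends → [15]
7 → replaces 15 → [7]
12 → extends → [7, 12]
11 → replaces 12 → [7, 11]
27 → extends → [7, 11, 27]
6 → replaces 7 → [6, 11, 27]
24 → replaces 27 → [6, 11, 24]
26 → extends → [6, 11, 24, 26]
32 → extends → [6, 11, 24, 26, 32]
18 → replaces 24 → [6, 11, 18, 26, 32]
32 → extends → [6, 11, 18, 26, 32, 32]
27 → replaces 32 → [6, 11, 18, 26, 27, 32]
Six tails, so the longest non-decreasing subsequence has length 6 (e.g. 7, 12, 24, 26, 32, 32).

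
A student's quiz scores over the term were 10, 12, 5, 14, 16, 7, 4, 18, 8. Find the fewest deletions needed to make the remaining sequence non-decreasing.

Fewest deletions = n − (longest non-decreasing subsequence).
Patience tails:
10 → extends → [10]
12 → extends → [10, 12]
5 → replaces 10 → [5, 12]
14 → extends → [5, 12, 14]
16 → extends → [5, 12, 14, 16]
7 → replaces 12 → [5, 7, 14, 16]
4 → replaces 5 → [4, 7, 14, 16]
18 → extends → [4, 7, 14, 16, 18]
8 → replaces 14 → [4, 7, 8, 16, 18]
Longest non-decreasing subsequence has length 5, so deletions = 9 − 5 = 4.

4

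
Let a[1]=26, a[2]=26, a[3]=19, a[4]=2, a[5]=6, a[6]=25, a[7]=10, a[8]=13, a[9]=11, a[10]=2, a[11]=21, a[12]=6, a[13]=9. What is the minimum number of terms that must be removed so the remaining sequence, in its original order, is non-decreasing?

8

Fewest deletions = n − (longest non-decreasing subsequence).
i:      1  2  3  4  5  6  7  8  9 10 11 12 13
a[i]:  26 26 19  2  6 25 10 13 11  2 21  6  9
dp:     1  2  1  1  2  3  3  4  4  2  5  3  4
max dp = 5, so deletions = 13 − 5 = 8.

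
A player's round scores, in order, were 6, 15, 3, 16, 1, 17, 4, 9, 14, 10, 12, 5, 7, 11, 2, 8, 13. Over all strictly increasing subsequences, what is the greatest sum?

54

Let S[i] be the best sum of a strictly increasing subsequence ending at i:
i:      1  2  3  4  5  6  7  8  9 10 11 12 13 14 15 16 17
a[i]:   6 15  3 16  1 17  4  9 14 10 12  5  7 11  2  8 13
S:      6 21  3 37  1 54  7 16 30 26 38 12 19 37  3 27 51
Maximum is 54 (e.g. 6 + 15 + 16 + 17).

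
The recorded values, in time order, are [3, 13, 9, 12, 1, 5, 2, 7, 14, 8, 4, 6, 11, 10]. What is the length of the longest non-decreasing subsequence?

Track the smallest tail for each achievable length (allowing ties):
3 → extends → [3]
13 → extends → [3, 13]
9 → replaces 13 → [3, 9]
12 → extends → [3, 9, 12]
1 → replaces 3 → [1, 9, 12]
5 → replaces 9 → [1, 5, 12]
2 → replaces 5 → [1, 2, 12]
7 → replaces 12 → [1, 2, 7]
14 → extends → [1, 2, 7, 14]
8 → replaces 14 → [1, 2, 7, 8]
4 → replaces 7 → [1, 2, 4, 8]
6 → replaces 8 → [1, 2, 4, 6]
11 → extends → [1, 2, 4, 6, 11]
10 → replaces 11 → [1, 2, 4, 6, 10]
Five tails, so the longest non-decreasing subsequence has length 5 (e.g. 3, 5, 7, 8, 11).

5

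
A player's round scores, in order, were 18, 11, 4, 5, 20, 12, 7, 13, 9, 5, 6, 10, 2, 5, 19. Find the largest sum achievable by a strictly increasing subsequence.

Let S[i] be the best sum of a strictly increasing subsequence ending at i:
i:      1  2  3  4  5  6  7  8  9 10 11 12 13 14 15
a[i]:  18 11  4  5 20 12  7 13  9  5  6 10  2  5 19
S:     18 11  4  9 38 23 16 36 25  9 15 35  2  9 55
Maximum is 55 (e.g. 11 + 12 + 13 + 19).

55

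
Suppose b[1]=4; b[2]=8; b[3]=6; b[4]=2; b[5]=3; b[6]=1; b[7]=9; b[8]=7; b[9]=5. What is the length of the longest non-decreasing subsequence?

3

Track the smallest tail for each achievable length (allowing ties):
4 → extends → [4]
8 → extends → [4, 8]
6 → replaces 8 → [4, 6]
2 → replaces 4 → [2, 6]
3 → replaces 6 → [2, 3]
1 → replaces 2 → [1, 3]
9 → extends → [1, 3, 9]
7 → replaces 9 → [1, 3, 7]
5 → replaces 7 → [1, 3, 5]
Three tails, so the longest non-decreasing subsequence has length 3 (e.g. 4, 8, 9).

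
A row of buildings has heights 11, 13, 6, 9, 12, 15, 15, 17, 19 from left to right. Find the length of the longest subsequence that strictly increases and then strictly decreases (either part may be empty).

inc[i] = longest strictly increasing subsequence ending at i; dec[i] = longest strictly decreasing subsequence starting at i:
i:      1  2  3  4  5  6  7  8  9
a[i]:  11 13  6  9 12 15 15 17 19
inc:    1  2  1  2  3  4  4  5  6
dec:    2  2  1  1  1  1  1  1  1
Best peak at i=9 (value 19): inc=6, dec=1, length 6+1−1 = 6.

6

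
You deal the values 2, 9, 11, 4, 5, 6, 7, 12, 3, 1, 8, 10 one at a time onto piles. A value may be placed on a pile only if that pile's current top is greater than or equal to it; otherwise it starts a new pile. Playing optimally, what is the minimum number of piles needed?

7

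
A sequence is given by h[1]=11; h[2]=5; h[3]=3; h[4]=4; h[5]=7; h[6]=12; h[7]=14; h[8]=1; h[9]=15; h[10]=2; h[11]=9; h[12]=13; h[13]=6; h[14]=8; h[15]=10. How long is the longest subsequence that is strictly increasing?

Let dp[i] be the length of the longest such subsequence ending at index i:
i:      1  2  3  4  5  6  7  8  9 10 11 12 13 14 15
h[i]:  11  5  3  4  7 12 14  1 15  2  9 13  6  8 10
dp:     1  1  1  2  3  4  5  1  6  2  4  5  3  4  5
Maximum dp value is 6.

6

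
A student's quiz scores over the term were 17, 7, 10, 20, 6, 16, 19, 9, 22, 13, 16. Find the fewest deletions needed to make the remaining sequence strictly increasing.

6

Fewest deletions = n − (longest strictly increasing subsequence).
i:      1  2  3  4  5  6  7  8  9 10 11
a[i]:  17  7 10 20  6 16 19  9 22 13 16
dp:     1  1  2  3  1  3  4  2  5  3  4
max dp = 5, so deletions = 11 − 5 = 6.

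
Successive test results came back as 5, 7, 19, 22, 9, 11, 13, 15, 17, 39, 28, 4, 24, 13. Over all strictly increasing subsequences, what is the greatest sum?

116

Let S[i] be the best sum of a strictly increasing subsequence ending at i:
i:       1   2   3   4   5   6   7   8   9  10  11  12  13  14
a[i]:    5   7  19  22   9  11  13  15  17  39  28   4  24  13
S:       5  12  31  53  21  32  45  60  77 116 105   4 101  45
Maximum is 116 (e.g. 5 + 7 + 9 + 11 + 13 + 15 + 17 + 39).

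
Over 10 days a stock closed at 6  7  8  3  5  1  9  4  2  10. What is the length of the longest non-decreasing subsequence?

5

Track the smallest tail for each achievable length (allowing ties):
6 → extends → [6]
7 → extends → [6, 7]
8 → extends → [6, 7, 8]
3 → replaces 6 → [3, 7, 8]
5 → replaces 7 → [3, 5, 8]
1 → replaces 3 → [1, 5, 8]
9 → extends → [1, 5, 8, 9]
4 → replaces 5 → [1, 4, 8, 9]
2 → replaces 4 → [1, 2, 8, 9]
10 → extends → [1, 2, 8, 9, 10]
Five tails, so the longest non-decreasing subsequence has length 5 (e.g. 6, 7, 8, 9, 10).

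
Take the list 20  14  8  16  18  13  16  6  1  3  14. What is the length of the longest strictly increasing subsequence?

3

Track the smallest tail for each achievable length (strict):
20 → extends → [20]
14 → replaces 20 → [14]
8 → replaces 14 → [8]
16 → extends → [8, 16]
18 → extends → [8, 16, 18]
13 → replaces 16 → [8, 13, 18]
16 → replaces 18 → [8, 13, 16]
6 → replaces 8 → [6, 13, 16]
1 → replaces 6 → [1, 13, 16]
3 → replaces 13 → [1, 3, 16]
14 → replaces 16 → [1, 3, 14]
Three tails, so the longest strictly increasing subsequence has length 3 (e.g. 14, 16, 18).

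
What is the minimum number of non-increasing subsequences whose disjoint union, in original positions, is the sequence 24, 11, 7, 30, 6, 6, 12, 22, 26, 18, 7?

The minimum number of non-increasing subsequences covering a sequence equals the length of its longest strictly increasing subsequence.
LIS length is 4 (e.g. 11, 12, 22, 26), so 4 piles are needed.

4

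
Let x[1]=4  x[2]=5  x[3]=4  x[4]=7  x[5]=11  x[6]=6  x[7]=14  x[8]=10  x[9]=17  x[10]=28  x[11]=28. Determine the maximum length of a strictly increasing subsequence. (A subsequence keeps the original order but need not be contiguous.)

7

Let dp[i] be the length of the longest such subsequence ending at index i:
i:      1  2  3  4  5  6  7  8  9 10 11
x[i]:   4  5  4  7 11  6 14 10 17 28 28
dp:     1  2  1  3  4  3  5  4  6  7  7
Maximum dp value is 7.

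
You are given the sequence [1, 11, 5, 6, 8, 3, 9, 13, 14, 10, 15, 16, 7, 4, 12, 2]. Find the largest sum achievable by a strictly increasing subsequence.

87

Let S[i] be the best sum of a strictly increasing subsequence ending at i:
i:      1  2  3  4  5  6  7  8  9 10 11 12 13 14 15 16
a[i]:   1 11  5  6  8  3  9 13 14 10 15 16  7  4 12  2
S:      1 12  6 12 20  4 29 42 56 39 71 87 19  8 51  3
Maximum is 87 (e.g. 1 + 5 + 6 + 8 + 9 + 13 + 14 + 15 + 16).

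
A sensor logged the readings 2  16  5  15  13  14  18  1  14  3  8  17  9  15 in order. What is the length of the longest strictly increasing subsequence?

Track the smallest tail for each achievable length (strict):
2 → extends → [2]
16 → extends → [2, 16]
5 → replaces 16 → [2, 5]
15 → extends → [2, 5, 15]
13 → replaces 15 → [2, 5, 13]
14 → extends → [2, 5, 13, 14]
18 → extends → [2, 5, 13, 14, 18]
1 → replaces 2 → [1, 5, 13, 14, 18]
14 → already a tail → [1, 5, 13, 14, 18]
3 → replaces 5 → [1, 3, 13, 14, 18]
8 → replaces 13 → [1, 3, 8, 14, 18]
17 → replaces 18 → [1, 3, 8, 14, 17]
9 → replaces 14 → [1, 3, 8, 9, 17]
15 → replaces 17 → [1, 3, 8, 9, 15]
Five tails, so the longest strictly increasing subsequence has length 5 (e.g. 2, 5, 13, 14, 18).

5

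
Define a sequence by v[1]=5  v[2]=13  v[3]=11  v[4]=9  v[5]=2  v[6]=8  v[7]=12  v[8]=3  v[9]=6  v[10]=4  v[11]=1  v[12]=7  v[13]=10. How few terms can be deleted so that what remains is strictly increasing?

Fewest deletions = n − (longest strictly increasing subsequence).
Patience tails:
5 → extends → [5]
13 → extends → [5, 13]
11 → replaces 13 → [5, 11]
9 → replaces 11 → [5, 9]
2 → replaces 5 → [2, 9]
8 → replaces 9 → [2, 8]
12 → extends → [2, 8, 12]
3 → replaces 8 → [2, 3, 12]
6 → replaces 12 → [2, 3, 6]
4 → replaces 6 → [2, 3, 4]
1 → replaces 2 → [1, 3, 4]
7 → extends → [1, 3, 4, 7]
10 → extends → [1, 3, 4, 7, 10]
Longest strictly increasing subsequence has length 5, so deletions = 13 − 5 = 8.

8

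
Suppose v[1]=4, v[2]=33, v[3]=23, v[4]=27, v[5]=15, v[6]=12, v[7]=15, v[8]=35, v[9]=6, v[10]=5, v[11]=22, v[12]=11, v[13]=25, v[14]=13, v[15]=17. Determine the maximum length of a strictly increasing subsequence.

5

Track the smallest tail for each achievable length (strict):
4 → extends → [4]
33 → extends → [4, 33]
23 → replaces 33 → [4, 23]
27 → extends → [4, 23, 27]
15 → replaces 23 → [4, 15, 27]
12 → replaces 15 → [4, 12, 27]
15 → replaces 27 → [4, 12, 15]
35 → extends → [4, 12, 15, 35]
6 → replaces 12 → [4, 6, 15, 35]
5 → replaces 6 → [4, 5, 15, 35]
22 → replaces 35 → [4, 5, 15, 22]
11 → replaces 15 → [4, 5, 11, 22]
25 → extends → [4, 5, 11, 22, 25]
13 → replaces 22 → [4, 5, 11, 13, 25]
17 → replaces 25 → [4, 5, 11, 13, 17]
Five tails, so the longest strictly increasing subsequence has length 5 (e.g. 4, 12, 15, 22, 25).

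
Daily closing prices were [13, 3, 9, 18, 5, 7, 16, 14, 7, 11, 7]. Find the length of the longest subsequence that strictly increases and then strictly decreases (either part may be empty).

inc[i] = longest strictly increasing subsequence ending at i; dec[i] = longest strictly decreasing subsequence starting at i:
i:      1  2  3  4  5  6  7  8  9 10 11
a[i]:  13  3  9 18  5  7 16 14  7 11  7
inc:    1  1  2  3  2  3  4  4  3  4  3
dec:    3  1  2  5  1  1  4  3  1  2  1
Best peak at i=4 (value 18): inc=3, dec=5, length 3+5−1 = 7.

7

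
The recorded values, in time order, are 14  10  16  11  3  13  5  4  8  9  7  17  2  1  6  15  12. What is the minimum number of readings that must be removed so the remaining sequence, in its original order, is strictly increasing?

Fewest deletions = n − (longest strictly increasing subsequence).
i:      1  2  3  4  5  6  7  8  9 10 11 12 13 14 15 16 17
a[i]:  14 10 16 11  3 13  5  4  8  9  7 17  2  1  6 15 12
dp:     1  1  2  2  1  3  2  2  3  4  3  5  1  1  3  5  5
max dp = 5, so deletions = 17 − 5 = 12.

12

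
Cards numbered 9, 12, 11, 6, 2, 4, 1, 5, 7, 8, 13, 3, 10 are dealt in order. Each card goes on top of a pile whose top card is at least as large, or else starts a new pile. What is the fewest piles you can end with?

6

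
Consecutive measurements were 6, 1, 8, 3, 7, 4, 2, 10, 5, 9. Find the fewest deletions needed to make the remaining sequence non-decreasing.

5

Fewest deletions = n − (longest non-decreasing subsequence).
Patience tails:
6 → extends → [6]
1 → replaces 6 → [1]
8 → extends → [1, 8]
3 → replaces 8 → [1, 3]
7 → extends → [1, 3, 7]
4 → replaces 7 → [1, 3, 4]
2 → replaces 3 → [1, 2, 4]
10 → extends → [1, 2, 4, 10]
5 → replaces 10 → [1, 2, 4, 5]
9 → extends → [1, 2, 4, 5, 9]
Longest non-decreasing subsequence has length 5, so deletions = 10 − 5 = 5.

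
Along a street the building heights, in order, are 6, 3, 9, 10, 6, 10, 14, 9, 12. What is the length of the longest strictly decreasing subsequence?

2

Negate each value so 'decreasing' becomes 'increasing', then run patience tails on the negated sequence:
-6 → extends → [-6]
-3 → extends → [-6, -3]
-9 → replaces -6 → [-9, -3]
-10 → replaces -9 → [-10, -3]
-6 → replaces -3 → [-10, -6]
-10 → already a tail → [-10, -6]
-14 → replaces -10 → [-14, -6]
-9 → replaces -6 → [-14, -9]
-12 → replaces -9 → [-14, -12]
Two tails, so the longest strictly decreasing subsequence of the original has length 2.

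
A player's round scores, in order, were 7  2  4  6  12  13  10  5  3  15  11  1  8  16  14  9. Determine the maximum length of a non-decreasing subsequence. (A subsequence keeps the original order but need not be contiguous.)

Track the smallest tail for each achievable length (allowing ties):
7 → extends → [7]
2 → replaces 7 → [2]
4 → extends → [2, 4]
6 → extends → [2, 4, 6]
12 → extends → [2, 4, 6, 12]
13 → extends → [2, 4, 6, 12, 13]
10 → replaces 12 → [2, 4, 6, 10, 13]
5 → replaces 6 → [2, 4, 5, 10, 13]
3 → replaces 4 → [2, 3, 5, 10, 13]
15 → extends → [2, 3, 5, 10, 13, 15]
11 → replaces 13 → [2, 3, 5, 10, 11, 15]
1 → replaces 2 → [1, 3, 5, 10, 11, 15]
8 → replaces 10 → [1, 3, 5, 8, 11, 15]
16 → extends → [1, 3, 5, 8, 11, 15, 16]
14 → replaces 15 → [1, 3, 5, 8, 11, 14, 16]
9 → replaces 11 → [1, 3, 5, 8, 9, 14, 16]
Seven tails, so the longest non-decreasing subsequence has length 7 (e.g. 2, 4, 6, 12, 13, 15, 16).

7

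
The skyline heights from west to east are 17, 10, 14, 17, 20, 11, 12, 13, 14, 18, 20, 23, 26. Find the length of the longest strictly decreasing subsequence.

Negate each value so 'decreasing' becomes 'increasing', then run patience tails on the negated sequence:
-17 → extends → [-17]
-10 → extends → [-17, -10]
-14 → replaces -10 → [-17, -14]
-17 → already a tail → [-17, -14]
-20 → replaces -17 → [-20, -14]
-11 → extends → [-20, -14, -11]
-12 → replaces -11 → [-20, -14, -12]
-13 → replaces -12 → [-20, -14, -13]
-14 → already a tail → [-20, -14, -13]
-18 → replaces -14 → [-20, -18, -13]
-20 → already a tail → [-20, -18, -13]
-23 → replaces -20 → [-23, -18, -13]
-26 → replaces -23 → [-26, -18, -13]
Three tails, so the longest strictly decreasing subsequence of the original has length 3.

3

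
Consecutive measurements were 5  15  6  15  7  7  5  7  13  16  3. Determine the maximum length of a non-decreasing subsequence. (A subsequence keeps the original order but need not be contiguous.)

Let dp[i] be the length of the longest such subsequence ending at index i:
i:      1  2  3  4  5  6  7  8  9 10 11
a[i]:   5 15  6 15  7  7  5  7 13 16  3
dp:     1  2  2  3  3  4  2  5  6  7  1
Maximum dp value is 7.

7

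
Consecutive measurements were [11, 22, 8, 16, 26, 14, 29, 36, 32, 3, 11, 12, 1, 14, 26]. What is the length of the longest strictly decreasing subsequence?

Let dp[i] be the longest strictly decreasing subsequence ending at i:
i:      1  2  3  4  5  6  7  8  9 10 11 12 13 14 15
a[i]:  11 22  8 16 26 14 29 36 32  3 11 12  1 14 26
dp:     1  1  2  2  1  3  1  1  2  4  4  4  5  3  3
Maximum is 5.

5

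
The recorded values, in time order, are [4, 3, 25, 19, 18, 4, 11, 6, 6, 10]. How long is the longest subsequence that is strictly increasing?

4

Let dp[i] be the length of the longest such subsequence ending at index i:
i:      1  2  3  4  5  6  7  8  9 10
a[i]:   4  3 25 19 18  4 11  6  6 10
dp:     1  1  2  2  2  2  3  3  3  4
Maximum dp value is 4.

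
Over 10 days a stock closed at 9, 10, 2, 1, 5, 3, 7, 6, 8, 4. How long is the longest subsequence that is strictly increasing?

Let dp[i] be the length of the longest such subsequence ending at index i:
i:      1  2  3  4  5  6  7  8  9 10
a[i]:   9 10  2  1  5  3  7  6  8  4
dp:     1  2  1  1  2  2  3  3  4  3
Maximum dp value is 4.

4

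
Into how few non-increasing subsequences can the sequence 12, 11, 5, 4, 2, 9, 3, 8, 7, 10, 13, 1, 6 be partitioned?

Place each on the leftmost legal pile:
12 → new pile 1 (tops now [12])
11 → pile 1 (tops now [11])
5 → pile 1 (tops now [5])
4 → pile 1 (tops now [4])
2 → pile 1 (tops now [2])
9 → new pile 2 (tops now [2, 9])
3 → pile 2 (tops now [2, 3])
8 → new pile 3 (tops now [2, 3, 8])
7 → pile 3 (tops now [2, 3, 7])
10 → new pile 4 (tops now [2, 3, 7, 10])
13 → new pile 5 (tops now [2, 3, 7, 10, 13])
1 → pile 1 (tops now [1, 3, 7, 10, 13])
6 → pile 3 (tops now [1, 3, 6, 10, 13])
Five piles.

5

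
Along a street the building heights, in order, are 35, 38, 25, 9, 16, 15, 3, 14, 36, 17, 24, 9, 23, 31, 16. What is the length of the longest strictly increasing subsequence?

5

Let dp[i] be the length of the longest such subsequence ending at index i:
i:      1  2  3  4  5  6  7  8  9 10 11 12 13 14 15
a[i]:  35 38 25  9 16 15  3 14 36 17 24  9 23 31 16
dp:     1  2  1  1  2  2  1  2  3  3  4  2  4  5  3
Maximum dp value is 5.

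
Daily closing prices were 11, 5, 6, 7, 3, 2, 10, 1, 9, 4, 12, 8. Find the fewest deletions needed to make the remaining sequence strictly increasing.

7

Fewest deletions = n − (longest strictly increasing subsequence).
Patience tails:
11 → extends → [11]
5 → replaces 11 → [5]
6 → extends → [5, 6]
7 → extends → [5, 6, 7]
3 → replaces 5 → [3, 6, 7]
2 → replaces 3 → [2, 6, 7]
10 → extends → [2, 6, 7, 10]
1 → replaces 2 → [1, 6, 7, 10]
9 → replaces 10 → [1, 6, 7, 9]
4 → replaces 6 → [1, 4, 7, 9]
12 → extends → [1, 4, 7, 9, 12]
8 → replaces 9 → [1, 4, 7, 8, 12]
Longest strictly increasing subsequence has length 5, so deletions = 12 − 5 = 7.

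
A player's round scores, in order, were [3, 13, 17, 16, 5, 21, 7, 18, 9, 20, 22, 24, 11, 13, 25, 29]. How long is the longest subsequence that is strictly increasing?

Track the smallest tail for each achievable length (strict):
3 → extends → [3]
13 → extends → [3, 13]
17 → extends → [3, 13, 17]
16 → replaces 17 → [3, 13, 16]
5 → replaces 13 → [3, 5, 16]
21 → extends → [3, 5, 16, 21]
7 → replaces 16 → [3, 5, 7, 21]
18 → replaces 21 → [3, 5, 7, 18]
9 → replaces 18 → [3, 5, 7, 9]
20 → extends → [3, 5, 7, 9, 20]
22 → extends → [3, 5, 7, 9, 20, 22]
24 → extends → [3, 5, 7, 9, 20, 22, 24]
11 → replaces 20 → [3, 5, 7, 9, 11, 22, 24]
13 → replaces 22 → [3, 5, 7, 9, 11, 13, 24]
25 → extends → [3, 5, 7, 9, 11, 13, 24, 25]
29 → extends → [3, 5, 7, 9, 11, 13, 24, 25, 29]
Nine tails, so the longest strictly increasing subsequence has length 9 (e.g. 3, 13, 17, 18, 20, 22, 24, 25, 29).

9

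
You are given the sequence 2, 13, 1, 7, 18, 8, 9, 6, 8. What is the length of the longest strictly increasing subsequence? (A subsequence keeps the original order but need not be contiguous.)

4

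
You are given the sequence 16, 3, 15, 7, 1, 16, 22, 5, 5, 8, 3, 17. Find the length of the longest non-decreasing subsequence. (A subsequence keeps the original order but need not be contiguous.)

5

Track the smallest tail for each achievable length (allowing ties):
16 → extends → [16]
3 → replaces 16 → [3]
15 → extends → [3, 15]
7 → replaces 15 → [3, 7]
1 → replaces 3 → [1, 7]
16 → extends → [1, 7, 16]
22 → extends → [1, 7, 16, 22]
5 → replaces 7 → [1, 5, 16, 22]
5 → replaces 16 → [1, 5, 5, 22]
8 → replaces 22 → [1, 5, 5, 8]
3 → replaces 5 → [1, 3, 5, 8]
17 → extends → [1, 3, 5, 8, 17]
Five tails, so the longest non-decreasing subsequence has length 5 (e.g. 3, 5, 5, 8, 17).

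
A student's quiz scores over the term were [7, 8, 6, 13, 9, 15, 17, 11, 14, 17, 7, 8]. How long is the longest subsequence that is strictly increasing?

6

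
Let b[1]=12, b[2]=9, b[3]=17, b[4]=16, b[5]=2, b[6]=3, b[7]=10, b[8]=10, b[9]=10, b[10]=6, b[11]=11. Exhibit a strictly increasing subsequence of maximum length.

Patience tails give the LIS length; then backtrack through the dp parents:
12 → extends → [12]
9 → replaces 12 → [9]
17 → extends → [9, 17]
16 → replaces 17 → [9, 16]
2 → replaces 9 → [2, 16]
3 → replaces 16 → [2, 3]
10 → extends → [2, 3, 10]
10 → already a tail → [2, 3, 10]
10 → already a tail → [2, 3, 10]
6 → replaces 10 → [2, 3, 6]
11 → extends → [2, 3, 6, 11]
Length 4; one witness is 2, 3, 10, 11.

2, 3, 10, 11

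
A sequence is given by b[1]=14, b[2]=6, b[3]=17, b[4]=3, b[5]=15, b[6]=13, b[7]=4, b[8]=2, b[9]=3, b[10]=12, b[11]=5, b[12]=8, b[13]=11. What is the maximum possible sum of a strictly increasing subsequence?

31

Let S[i] be the best sum of a strictly increasing subsequence ending at i:
i:      1  2  3  4  5  6  7  8  9 10 11 12 13
b[i]:  14  6 17  3 15 13  4  2  3 12  5  8 11
S:     14  6 31  3 29 19  7  2  5 19 12 20 31
Maximum is 31 (e.g. 14 + 17).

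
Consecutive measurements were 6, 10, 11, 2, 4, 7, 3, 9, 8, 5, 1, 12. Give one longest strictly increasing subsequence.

2, 4, 7, 9, 12

Patience tails give the LIS length; then backtrack through the dp parents:
6 → extends → [6]
10 → extends → [6, 10]
11 → extends → [6, 10, 11]
2 → replaces 6 → [2, 10, 11]
4 → replaces 10 → [2, 4, 11]
7 → replaces 11 → [2, 4, 7]
3 → replaces 4 → [2, 3, 7]
9 → extends → [2, 3, 7, 9]
8 → replaces 9 → [2, 3, 7, 8]
5 → replaces 7 → [2, 3, 5, 8]
1 → replaces 2 → [1, 3, 5, 8]
12 → extends → [1, 3, 5, 8, 12]
Length 5; one witness is 2, 4, 7, 9, 12.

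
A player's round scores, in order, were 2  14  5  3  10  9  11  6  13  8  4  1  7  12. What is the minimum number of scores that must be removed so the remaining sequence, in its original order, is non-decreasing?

Fewest deletions = n − (longest non-decreasing subsequence).
Patience tails:
2 → extends → [2]
14 → extends → [2, 14]
5 → replaces 14 → [2, 5]
3 → replaces 5 → [2, 3]
10 → extends → [2, 3, 10]
9 → replaces 10 → [2, 3, 9]
11 → extends → [2, 3, 9, 11]
6 → replaces 9 → [2, 3, 6, 11]
13 → extends → [2, 3, 6, 11, 13]
8 → replaces 11 → [2, 3, 6, 8, 13]
4 → replaces 6 → [2, 3, 4, 8, 13]
1 → replaces 2 → [1, 3, 4, 8, 13]
7 → replaces 8 → [1, 3, 4, 7, 13]
12 → replaces 13 → [1, 3, 4, 7, 12]
Longest non-decreasing subsequence has length 5, so deletions = 14 − 5 = 9.

9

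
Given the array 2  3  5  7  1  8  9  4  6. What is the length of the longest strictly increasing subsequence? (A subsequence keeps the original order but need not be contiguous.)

Let dp[i] be the length of the longest such subsequence ending at index i:
i:     1 2 3 4 5 6 7 8 9
a[i]:  2 3 5 7 1 8 9 4 6
dp:    1 2 3 4 1 5 6 3 4
Maximum dp value is 6.

6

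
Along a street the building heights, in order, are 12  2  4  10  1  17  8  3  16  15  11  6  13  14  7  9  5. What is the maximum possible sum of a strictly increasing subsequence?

Let S[i] be the best sum of a strictly increasing subsequence ending at i:
i:      1  2  3  4  5  6  7  8  9 10 11 12 13 14 15 16 17
a[i]:  12  2  4 10  1 17  8  3 16 15 11  6 13 14  7  9  5
S:     12  2  6 16  1 33 14  5 32 31 27 12 40 54 19 28 11
Maximum is 54 (e.g. 2 + 4 + 10 + 11 + 13 + 14).

54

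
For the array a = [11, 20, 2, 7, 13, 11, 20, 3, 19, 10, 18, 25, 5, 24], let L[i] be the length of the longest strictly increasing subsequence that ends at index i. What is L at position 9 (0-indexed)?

3

dp[i] = 1 + max{dp[j] : j<i, a[j]<a[i]} (or 1 if no such j):
i:      0  1  2  3  4  5  6  7  8  9 10 11 12 13
a[i]:  11 20  2  7 13 11 20  3 19 10 18 25  5 24
dp:     1  2  1  2  3  3  4  2  4  3  4  5  3  5
At index 9 the value is 3.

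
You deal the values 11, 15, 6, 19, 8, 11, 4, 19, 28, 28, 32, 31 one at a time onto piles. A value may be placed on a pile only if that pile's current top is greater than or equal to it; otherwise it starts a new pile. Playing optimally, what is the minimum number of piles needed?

6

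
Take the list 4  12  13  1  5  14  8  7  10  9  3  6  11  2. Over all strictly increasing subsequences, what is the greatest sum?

43

Let S[i] be the best sum of a strictly increasing subsequence ending at i:
i:      1  2  3  4  5  6  7  8  9 10 11 12 13 14
a[i]:   4 12 13  1  5 14  8  7 10  9  3  6 11  2
S:      4 16 29  1  9 43 17 16 27 26  4 15 38  3
Maximum is 43 (e.g. 4 + 12 + 13 + 14).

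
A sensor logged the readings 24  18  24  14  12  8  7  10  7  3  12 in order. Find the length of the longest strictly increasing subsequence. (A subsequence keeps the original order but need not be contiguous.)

3

Track the smallest tail for each achievable length (strict):
24 → extends → [24]
18 → replaces 24 → [18]
24 → extends → [18, 24]
14 → replaces 18 → [14, 24]
12 → replaces 14 → [12, 24]
8 → replaces 12 → [8, 24]
7 → replaces 8 → [7, 24]
10 → replaces 24 → [7, 10]
7 → already a tail → [7, 10]
3 → replaces 7 → [3, 10]
12 → extends → [3, 10, 12]
Three tails, so the longest strictly increasing subsequence has length 3 (e.g. 8, 10, 12).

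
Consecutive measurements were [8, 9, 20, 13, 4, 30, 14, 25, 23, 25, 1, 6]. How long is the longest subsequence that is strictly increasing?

Let dp[i] be the length of the longest such subsequence ending at index i:
i:      1  2  3  4  5  6  7  8  9 10 11 12
a[i]:   8  9 20 13  4 30 14 25 23 25  1  6
dp:     1  2  3  3  1  4  4  5  5  6  1  2
Maximum dp value is 6.

6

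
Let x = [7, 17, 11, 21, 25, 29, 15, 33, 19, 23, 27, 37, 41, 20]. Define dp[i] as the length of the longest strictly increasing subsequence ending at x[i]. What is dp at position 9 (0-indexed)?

5

dp[i] = 1 + max{dp[j] : j<i, x[j]<x[i]} (or 1 if no such j):
i:      0  1  2  3  4  5  6  7  8  9 10 11 12 13
x[i]:   7 17 11 21 25 29 15 33 19 23 27 37 41 20
dp:     1  2  2  3  4  5  3  6  4  5  6  7  8  5
At index 9 the value is 5.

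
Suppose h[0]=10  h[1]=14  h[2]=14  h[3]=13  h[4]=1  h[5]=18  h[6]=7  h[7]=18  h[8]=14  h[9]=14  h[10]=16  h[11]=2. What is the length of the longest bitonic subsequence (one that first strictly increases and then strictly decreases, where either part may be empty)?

inc[i] = longest strictly increasing subsequence ending at i; dec[i] = longest strictly decreasing subsequence starting at i:
i:      0  1  2  3  4  5  6  7  8  9 10 11
h[i]:  10 14 14 13  1 18  7 18 14 14 16  2
inc:    1  2  2  2  1  3  2  3  3  3  4  2
dec:    3  4  4  3  1  3  2  3  2  2  2  1
Best peak at i=1 (value 14): inc=2, dec=4, length 2+4−1 = 5.

5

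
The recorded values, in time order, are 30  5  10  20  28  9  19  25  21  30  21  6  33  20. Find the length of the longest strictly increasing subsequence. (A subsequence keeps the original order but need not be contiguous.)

Track the smallest tail for each achievable length (strict):
30 → extends → [30]
5 → replaces 30 → [5]
10 → extends → [5, 10]
20 → extends → [5, 10, 20]
28 → extends → [5, 10, 20, 28]
9 → replaces 10 → [5, 9, 20, 28]
19 → replaces 20 → [5, 9, 19, 28]
25 → replaces 28 → [5, 9, 19, 25]
21 → replaces 25 → [5, 9, 19, 21]
30 → extends → [5, 9, 19, 21, 30]
21 → already a tail → [5, 9, 19, 21, 30]
6 → replaces 9 → [5, 6, 19, 21, 30]
33 → extends → [5, 6, 19, 21, 30, 33]
20 → replaces 21 → [5, 6, 19, 20, 30, 33]
Six tails, so the longest strictly increasing subsequence has length 6 (e.g. 5, 10, 20, 28, 30, 33).

6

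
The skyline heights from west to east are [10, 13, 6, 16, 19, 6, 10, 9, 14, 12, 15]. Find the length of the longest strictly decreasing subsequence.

3

Negate each value so 'decreasing' becomes 'increasing', then run patience tails on the negated sequence:
-10 → extends → [-10]
-13 → replaces -10 → [-13]
-6 → extends → [-13, -6]
-16 → replaces -13 → [-16, -6]
-19 → replaces -16 → [-19, -6]
-6 → already a tail → [-19, -6]
-10 → replaces -6 → [-19, -10]
-9 → extends → [-19, -10, -9]
-14 → replaces -10 → [-19, -14, -9]
-12 → replaces -9 → [-19, -14, -12]
-15 → replaces -14 → [-19, -15, -12]
Three tails, so the longest strictly decreasing subsequence of the original has length 3.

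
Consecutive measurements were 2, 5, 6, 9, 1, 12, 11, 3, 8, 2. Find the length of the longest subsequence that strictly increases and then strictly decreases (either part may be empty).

inc[i] = longest strictly increasing subsequence ending at i; dec[i] = longest strictly decreasing subsequence starting at i:
i:      1  2  3  4  5  6  7  8  9 10
a[i]:   2  5  6  9  1 12 11  3  8  2
inc:    1  2  3  4  1  5  5  2  4  2
dec:    2  3  3  3  1  4  3  2  2  1
Best peak at i=6 (value 12): inc=5, dec=4, length 5+4−1 = 8.

8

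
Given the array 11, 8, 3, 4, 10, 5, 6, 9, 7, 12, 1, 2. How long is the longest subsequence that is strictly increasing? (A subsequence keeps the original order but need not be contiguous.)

6

Let dp[i] be the length of the longest such subsequence ending at index i:
i:      1  2  3  4  5  6  7  8  9 10 11 12
a[i]:  11  8  3  4 10  5  6  9  7 12  1  2
dp:     1  1  1  2  3  3  4  5  5  6  1  2
Maximum dp value is 6.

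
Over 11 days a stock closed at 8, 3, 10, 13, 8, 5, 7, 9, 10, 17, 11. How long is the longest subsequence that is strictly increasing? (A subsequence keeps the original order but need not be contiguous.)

6

Let dp[i] be the length of the longest such subsequence ending at index i:
i:      1  2  3  4  5  6  7  8  9 10 11
a[i]:   8  3 10 13  8  5  7  9 10 17 11
dp:     1  1  2  3  2  2  3  4  5  6  6
Maximum dp value is 6.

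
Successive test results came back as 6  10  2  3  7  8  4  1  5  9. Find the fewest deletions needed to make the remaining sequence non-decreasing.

5

Fewest deletions = n − (longest non-decreasing subsequence).
Patience tails:
6 → extends → [6]
10 → extends → [6, 10]
2 → replaces 6 → [2, 10]
3 → replaces 10 → [2, 3]
7 → extends → [2, 3, 7]
8 → extends → [2, 3, 7, 8]
4 → replaces 7 → [2, 3, 4, 8]
1 → replaces 2 → [1, 3, 4, 8]
5 → replaces 8 → [1, 3, 4, 5]
9 → extends → [1, 3, 4, 5, 9]
Longest non-decreasing subsequence has length 5, so deletions = 10 − 5 = 5.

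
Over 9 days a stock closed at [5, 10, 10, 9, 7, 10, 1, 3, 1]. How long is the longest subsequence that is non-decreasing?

Track the smallest tail for each achievable length (allowing ties):
5 → extends → [5]
10 → extends → [5, 10]
10 → extends → [5, 10, 10]
9 → replaces 10 → [5, 9, 10]
7 → replaces 9 → [5, 7, 10]
10 → extends → [5, 7, 10, 10]
1 → replaces 5 → [1, 7, 10, 10]
3 → replaces 7 → [1, 3, 10, 10]
1 → replaces 3 → [1, 1, 10, 10]
Four tails, so the longest non-decreasing subsequence has length 4 (e.g. 5, 10, 10, 10).

4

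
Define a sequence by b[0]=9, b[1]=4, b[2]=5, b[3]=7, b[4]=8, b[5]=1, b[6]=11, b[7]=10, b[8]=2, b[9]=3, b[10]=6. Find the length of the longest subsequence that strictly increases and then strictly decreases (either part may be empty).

7

inc[i] = longest strictly increasing subsequence ending at i; dec[i] = longest strictly decreasing subsequence starting at i:
i:      0  1  2  3  4  5  6  7  8  9 10
b[i]:   9  4  5  7  8  1 11 10  2  3  6
inc:    1  1  2  3  4  1  5  5  2  3  4
dec:    3  2  2  2  2  1  3  2  1  1  1
Best peak at i=6 (value 11): inc=5, dec=3, length 5+3−1 = 7.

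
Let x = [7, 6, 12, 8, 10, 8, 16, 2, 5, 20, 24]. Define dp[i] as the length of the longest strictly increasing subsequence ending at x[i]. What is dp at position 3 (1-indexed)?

dp[i] = 1 + max{dp[j] : j<i, x[j]<x[i]} (or 1 if no such j):
i:      1  2  3  4  5  6  7  8  9 10 11
x[i]:   7  6 12  8 10  8 16  2  5 20 24
dp:     1  1  2  2  3  2  4  1  2  5  6
At index 3 the value is 2.

2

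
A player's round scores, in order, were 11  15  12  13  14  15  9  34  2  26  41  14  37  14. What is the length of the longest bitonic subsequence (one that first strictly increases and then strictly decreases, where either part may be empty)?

inc[i] = longest strictly increasing subsequence ending at i; dec[i] = longest strictly decreasing subsequence starting at i:
i:      1  2  3  4  5  6  7  8  9 10 11 12 13 14
a[i]:  11 15 12 13 14 15  9 34  2 26 41 14 37 14
inc:    1  2  2  3  4  5  1  6  1  6  7  4  7  4
dec:    3  4  3  3  3  3  2  3  1  2  3  1  2  1
Best peak at i=11 (value 41): inc=7, dec=3, length 7+3−1 = 9.

9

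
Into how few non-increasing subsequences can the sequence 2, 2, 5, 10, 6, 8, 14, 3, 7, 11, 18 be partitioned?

6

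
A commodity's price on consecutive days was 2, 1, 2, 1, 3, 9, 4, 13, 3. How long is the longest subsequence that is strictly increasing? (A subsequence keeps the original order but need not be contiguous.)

5

Track the smallest tail for each achievable length (strict):
2 → extends → [2]
1 → replaces 2 → [1]
2 → extends → [1, 2]
1 → already a tail → [1, 2]
3 → extends → [1, 2, 3]
9 → extends → [1, 2, 3, 9]
4 → replaces 9 → [1, 2, 3, 4]
13 → extends → [1, 2, 3, 4, 13]
3 → already a tail → [1, 2, 3, 4, 13]
Five tails, so the longest strictly increasing subsequence has length 5 (e.g. 1, 2, 3, 9, 13).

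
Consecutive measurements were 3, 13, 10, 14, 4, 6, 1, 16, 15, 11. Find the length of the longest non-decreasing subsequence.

Track the smallest tail for each achievable length (allowing ties):
3 → extends → [3]
13 → extends → [3, 13]
10 → replaces 13 → [3, 10]
14 → extends → [3, 10, 14]
4 → replaces 10 → [3, 4, 14]
6 → replaces 14 → [3, 4, 6]
1 → replaces 3 → [1, 4, 6]
16 → extends → [1, 4, 6, 16]
15 → replaces 16 → [1, 4, 6, 15]
11 → replaces 15 → [1, 4, 6, 11]
Four tails, so the longest non-decreasing subsequence has length 4 (e.g. 3, 13, 14, 16).

4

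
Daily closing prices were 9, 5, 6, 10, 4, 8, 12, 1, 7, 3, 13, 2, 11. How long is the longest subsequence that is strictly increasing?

5

Track the smallest tail for each achievable length (strict):
9 → extends → [9]
5 → replaces 9 → [5]
6 → extends → [5, 6]
10 → extends → [5, 6, 10]
4 → replaces 5 → [4, 6, 10]
8 → replaces 10 → [4, 6, 8]
12 → extends → [4, 6, 8, 12]
1 → replaces 4 → [1, 6, 8, 12]
7 → replaces 8 → [1, 6, 7, 12]
3 → replaces 6 → [1, 3, 7, 12]
13 → extends → [1, 3, 7, 12, 13]
2 → replaces 3 → [1, 2, 7, 12, 13]
11 → replaces 12 → [1, 2, 7, 11, 13]
Five tails, so the longest strictly increasing subsequence has length 5 (e.g. 5, 6, 10, 12, 13).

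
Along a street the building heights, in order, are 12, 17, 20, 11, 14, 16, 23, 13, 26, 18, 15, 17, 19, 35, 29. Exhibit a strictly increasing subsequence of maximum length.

Patience tails give the LIS length; then backtrack through the dp parents:
12 → extends → [12]
17 → extends → [12, 17]
20 → extends → [12, 17, 20]
11 → replaces 12 → [11, 17, 20]
14 → replaces 17 → [11, 14, 20]
16 → replaces 20 → [11, 14, 16]
23 → extends → [11, 14, 16, 23]
13 → replaces 14 → [11, 13, 16, 23]
26 → extends → [11, 13, 16, 23, 26]
18 → replaces 23 → [11, 13, 16, 18, 26]
15 → replaces 16 → [11, 13, 15, 18, 26]
17 → replaces 18 → [11, 13, 15, 17, 26]
19 → replaces 26 → [11, 13, 15, 17, 19]
35 → extends → [11, 13, 15, 17, 19, 35]
29 → replaces 35 → [11, 13, 15, 17, 19, 29]
Length 6; one witness is 12, 17, 20, 23, 26, 35.

12, 17, 20, 23, 26, 35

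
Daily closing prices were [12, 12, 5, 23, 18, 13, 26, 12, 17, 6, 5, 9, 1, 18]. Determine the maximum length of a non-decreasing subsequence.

Track the smallest tail for each achievable length (allowing ties):
12 → extends → [12]
12 → extends → [12, 12]
5 → replaces 12 → [5, 12]
23 → extends → [5, 12, 23]
18 → replaces 23 → [5, 12, 18]
13 → replaces 18 → [5, 12, 13]
26 → extends → [5, 12, 13, 26]
12 → replaces 13 → [5, 12, 12, 26]
17 → replaces 26 → [5, 12, 12, 17]
6 → replaces 12 → [5, 6, 12, 17]
5 → replaces 6 → [5, 5, 12, 17]
9 → replaces 12 → [5, 5, 9, 17]
1 → replaces 5 → [1, 5, 9, 17]
18 → extends → [1, 5, 9, 17, 18]
Five tails, so the longest non-decreasing subsequence has length 5 (e.g. 12, 12, 13, 17, 18).

5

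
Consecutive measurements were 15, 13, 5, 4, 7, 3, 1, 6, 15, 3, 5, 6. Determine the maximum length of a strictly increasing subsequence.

4

Track the smallest tail for each achievable length (strict):
15 → extends → [15]
13 → replaces 15 → [13]
5 → replaces 13 → [5]
4 → replaces 5 → [4]
7 → extends → [4, 7]
3 → replaces 4 → [3, 7]
1 → replaces 3 → [1, 7]
6 → replaces 7 → [1, 6]
15 → extends → [1, 6, 15]
3 → replaces 6 → [1, 3, 15]
5 → replaces 15 → [1, 3, 5]
6 → extends → [1, 3, 5, 6]
Four tails, so the longest strictly increasing subsequence has length 4 (e.g. 1, 3, 5, 6).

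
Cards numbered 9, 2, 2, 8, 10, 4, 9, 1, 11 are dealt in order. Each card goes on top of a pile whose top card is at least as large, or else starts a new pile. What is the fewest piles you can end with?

4

Place each on the leftmost legal pile:
9 → new pile 1 (tops now [9])
2 → pile 1 (tops now [2])
2 → pile 1 (tops now [2])
8 → new pile 2 (tops now [2, 8])
10 → new pile 3 (tops now [2, 8, 10])
4 → pile 2 (tops now [2, 4, 10])
9 → pile 3 (tops now [2, 4, 9])
1 → pile 1 (tops now [1, 4, 9])
11 → new pile 4 (tops now [1, 4, 9, 11])
Four piles.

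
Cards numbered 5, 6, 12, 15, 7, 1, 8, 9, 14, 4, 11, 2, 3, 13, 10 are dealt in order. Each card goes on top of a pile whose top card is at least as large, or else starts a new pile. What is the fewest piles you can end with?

7

Place each on the leftmost legal pile:
5 → new pile 1 (tops now [5])
6 → new pile 2 (tops now [5, 6])
12 → new pile 3 (tops now [5, 6, 12])
15 → new pile 4 (tops now [5, 6, 12, 15])
7 → pile 3 (tops now [5, 6, 7, 15])
1 → pile 1 (tops now [1, 6, 7, 15])
8 → pile 4 (tops now [1, 6, 7, 8])
9 → new pile 5 (tops now [1, 6, 7, 8, 9])
14 → new pile 6 (tops now [1, 6, 7, 8, 9, 14])
4 → pile 2 (tops now [1, 4, 7, 8, 9, 14])
11 → pile 6 (tops now [1, 4, 7, 8, 9, 11])
2 → pile 2 (tops now [1, 2, 7, 8, 9, 11])
3 → pile 3 (tops now [1, 2, 3, 8, 9, 11])
13 → new pile 7 (tops now [1, 2, 3, 8, 9, 11, 13])
10 → pile 6 (tops now [1, 2, 3, 8, 9, 10, 13])
Seven piles.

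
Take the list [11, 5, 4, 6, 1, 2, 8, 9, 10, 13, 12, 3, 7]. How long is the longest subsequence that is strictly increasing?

6

Let dp[i] be the length of the longest such subsequence ending at index i:
i:      1  2  3  4  5  6  7  8  9 10 11 12 13
a[i]:  11  5  4  6  1  2  8  9 10 13 12  3  7
dp:     1  1  1  2  1  2  3  4  5  6  6  3  4
Maximum dp value is 6.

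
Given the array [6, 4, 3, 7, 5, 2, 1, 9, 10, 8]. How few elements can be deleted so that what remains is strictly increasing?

Fewest deletions = n − (longest strictly increasing subsequence).
Patience tails:
6 → extends → [6]
4 → replaces 6 → [4]
3 → replaces 4 → [3]
7 → extends → [3, 7]
5 → replaces 7 → [3, 5]
2 → replaces 3 → [2, 5]
1 → replaces 2 → [1, 5]
9 → extends → [1, 5, 9]
10 → extends → [1, 5, 9, 10]
8 → replaces 9 → [1, 5, 8, 10]
Longest strictly increasing subsequence has length 4, so deletions = 10 − 4 = 6.

6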